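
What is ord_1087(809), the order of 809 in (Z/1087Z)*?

1086

The order of 809 must divide p − 1 = 1086 = 2 · 3 · 181.
Divisors: 1, 2, 3, 6, 181, 362, 543, 1086.
Check each in increasing order: 809^1 ≡ 809;  809^2 ≡ 107;  809^3 ≡ 690;  809^6 ≡ 1081;  809^181 ≡ 258;  809^362 ≡ 257;  809^543 ≡ 1086;  809^1086 ≡ 1.
Smallest exponent giving 1 is 1086.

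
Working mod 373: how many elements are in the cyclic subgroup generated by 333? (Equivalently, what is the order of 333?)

186

The order of 333 must divide p − 1 = 372 = 2^2 · 3 · 31.
Divisors: 1, 2, 3, 4, 6, 12, 31, 62, 93, 124, 186, 372.
Check each in increasing order: 333^1 ≡ 333;  333^2 ≡ 108;  333^3 ≡ 156;  333^4 ≡ 101;  333^6 ≡ 91;  333^12 ≡ 75;  333^31 ≡ 89;  333^62 ≡ 88;  333^93 ≡ 372;  333^124 ≡ 284;  333^186 ≡ 1.
Smallest exponent giving 1 is 186.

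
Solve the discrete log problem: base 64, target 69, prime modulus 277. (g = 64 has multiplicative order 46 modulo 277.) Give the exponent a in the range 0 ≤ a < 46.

Baby-step giant-step with m = ceil(sqrt(46)) = 7.
Baby table (64^j mod 277 for j=0..6):
  0:1  1:64  2:218  3:102  4:157  5:76  6:155
Giant step factor: 64^(-7) ≡ 261 (mod 277).
Scan 69·261^i mod 277 for i = 0, 1, …:
  i=0: 69   i=1: 4   i=2: 213   i=3: 193
  i=4: 236   i=5: 102
Match at i=5, j=3: a = 5·7 + 3 = 38.

38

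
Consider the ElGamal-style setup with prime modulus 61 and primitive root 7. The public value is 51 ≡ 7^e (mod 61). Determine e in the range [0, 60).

17

Baby-step giant-step with m = ceil(sqrt(60)) = 8.
Baby table (7^j mod 61 for j=0..7):
  0:1  1:7  2:49  3:38  4:22  5:32  6:41  7:43
Giant step factor: 7^(-8) ≡ 15 (mod 61).
Scan 51·15^i mod 61 for i = 0, 1, …:
  i=0: 51   i=1: 33   i=2: 7
Match at i=2, j=1: e = 2·8 + 1 = 17.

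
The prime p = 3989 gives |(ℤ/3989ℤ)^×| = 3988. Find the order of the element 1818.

1994

The order of 1818 must divide p − 1 = 3988 = 2^2 · 997.
Divisors: 1, 2, 4, 997, 1994, 3988.
Check each in increasing order: 1818^1 ≡ 1818;  1818^2 ≡ 2232;  1818^4 ≡ 3552;  1818^997 ≡ 3988;  1818^1994 ≡ 1.
Smallest exponent giving 1 is 1994.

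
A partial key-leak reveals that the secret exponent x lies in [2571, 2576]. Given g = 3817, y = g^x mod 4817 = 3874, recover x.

Compute 3817^2571 mod 4817 = 2511, then multiply by 3817 repeatedly:
  3817^2571=2511  3817^2572=3474  3817^2573=3874
Found 3874 at exponent 2573.

2573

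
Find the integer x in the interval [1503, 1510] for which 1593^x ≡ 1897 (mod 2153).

1508

Compute 1593^1503 mod 2153 = 494, then multiply by 1593 repeatedly:
  1593^1503=494  1593^1504=1097  1593^1505=1438  1593^1506=2095  1593^1507=185
  1593^1508=1897
Found 1897 at exponent 1508.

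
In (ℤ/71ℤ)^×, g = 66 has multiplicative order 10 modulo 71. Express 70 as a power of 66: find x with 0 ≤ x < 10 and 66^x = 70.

Successive powers of 66 modulo 71:
  66^0=1  66^1=66  66^2=25  66^3=17  66^4=57  66^5=70
So 66^5 ≡ 70 (mod 71), giving x = 5.

5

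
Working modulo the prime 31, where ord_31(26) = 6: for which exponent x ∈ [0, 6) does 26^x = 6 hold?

Successive powers of 26 modulo 31:
  26^0=1  26^1=26  26^2=25  26^3=30  26^4=5  26^5=6
So 26^5 ≡ 6 (mod 31), giving x = 5.

5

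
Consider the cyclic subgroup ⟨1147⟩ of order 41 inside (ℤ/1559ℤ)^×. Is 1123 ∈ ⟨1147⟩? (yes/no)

yes

1123 ∈ ⟨1147⟩ iff 1123^41 ≡ 1 (mod 1559), since |⟨1147⟩| = 41.
1123^41 mod 1559 = 1.
Since 1 = 1, 1123 lies in the subgroup.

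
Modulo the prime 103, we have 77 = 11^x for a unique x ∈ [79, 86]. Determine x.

Compute 11^79 mod 103 = 12, then multiply by 11 repeatedly:
  11^79=12  11^80=29  11^81=10  11^82=7  11^83=77
Found 77 at exponent 83.

83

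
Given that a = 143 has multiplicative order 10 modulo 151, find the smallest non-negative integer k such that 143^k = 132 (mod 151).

Successive powers of 143 modulo 151:
  143^0=1  143^1=143  143^2=64  143^3=92  143^4=19  143^5=150
  143^6=8  143^7=87  143^8=59  143^9=132
So 143^9 ≡ 132 (mod 151), giving k = 9.

9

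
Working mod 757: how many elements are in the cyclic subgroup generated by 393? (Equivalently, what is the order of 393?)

The order of 393 must divide p − 1 = 756 = 2^2 · 3^3 · 7.
Divisors: 1, 2, 3, 4, 6, 7, 9, 12, 14, 18, 21, 27, 28, 36, 42, 54, 63, 84, 108, 126, 189, 252, 378, 756.
Check each in increasing order: 393^1 ≡ 393;  393^2 ≡ 21;  393^3 ≡ 683;  393^4 ≡ 441;  393^6 ≡ 177;  393^7 ≡ 674;  393^9 ≡ 528;  393^12 ≡ 292;  393^14 ≡ 76;  393^18 ≡ 208;  393^21 ≡ 505;  393^27 ≡ 59;  393^28 ≡ 477;  393^36 ≡ 115;  393^42 ≡ 673;  393^54 ≡ 453;  393^63 ≡ 729;  393^84 ≡ 243;  393^108 ≡ 62;  393^126 ≡ 27;  393^189 ≡ 1.
Smallest exponent giving 1 is 189.

189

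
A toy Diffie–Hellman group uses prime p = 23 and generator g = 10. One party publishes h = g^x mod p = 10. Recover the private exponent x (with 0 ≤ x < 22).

1

Successive powers of 10 modulo 23:
  10^0=1  10^1=10
So 10^1 ≡ 10 (mod 23), giving x = 1.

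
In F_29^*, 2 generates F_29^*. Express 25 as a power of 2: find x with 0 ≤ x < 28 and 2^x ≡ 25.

16

Successive powers of 2 modulo 29:
  2^0=1  2^1=2  2^2=4  2^3=8  2^4=16  2^5=3
  2^6=6  2^7=12  2^8=24  2^9=19  2^10=9  2^11=18
  2^12=7  2^13=14  2^14=28  2^15=27  2^16=25
So 2^16 ≡ 25 (mod 29), giving x = 16.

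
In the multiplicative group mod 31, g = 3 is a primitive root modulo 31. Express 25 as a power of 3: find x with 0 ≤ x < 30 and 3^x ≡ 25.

Successive powers of 3 modulo 31:
  3^0=1  3^1=3  3^2=9  3^3=27  3^4=19  3^5=26
  3^6=16  3^7=17  3^8=20  3^9=29  3^10=25
So 3^10 ≡ 25 (mod 31), giving x = 10.

10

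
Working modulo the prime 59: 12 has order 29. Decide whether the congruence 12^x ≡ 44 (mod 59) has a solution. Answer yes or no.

no

44 ∈ ⟨12⟩ iff 44^29 ≡ 1 (mod 59), since |⟨12⟩| = 29.
44^29 mod 59 = 58.
Since 58 ≠ 1, 44 does not lie in the subgroup.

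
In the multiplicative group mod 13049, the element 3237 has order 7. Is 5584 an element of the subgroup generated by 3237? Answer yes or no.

5584 ∈ ⟨3237⟩ iff 5584^7 ≡ 1 (mod 13049), since |⟨3237⟩| = 7.
5584^7 mod 13049 = 5212.
Since 5212 ≠ 1, 5584 does not lie in the subgroup.

no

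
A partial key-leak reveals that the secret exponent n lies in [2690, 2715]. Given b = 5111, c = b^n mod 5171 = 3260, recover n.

2691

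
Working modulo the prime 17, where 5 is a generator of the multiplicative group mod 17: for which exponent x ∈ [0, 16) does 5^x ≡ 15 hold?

14

Successive powers of 5 modulo 17:
  5^0=1  5^1=5  5^2=8  5^3=6  5^4=13  5^5=14
  5^6=2  5^7=10  5^8=16  5^9=12  5^10=9  5^11=11
  5^12=4  5^13=3  5^14=15
So 5^14 ≡ 15 (mod 17), giving x = 14.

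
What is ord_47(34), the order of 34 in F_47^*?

The order of 34 must divide p − 1 = 46 = 2 · 23.
Divisors: 1, 2, 23, 46.
Check each in increasing order: 34^1 ≡ 34;  34^2 ≡ 28;  34^23 ≡ 1.
Smallest exponent giving 1 is 23.

23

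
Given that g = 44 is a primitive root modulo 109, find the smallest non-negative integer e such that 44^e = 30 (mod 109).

13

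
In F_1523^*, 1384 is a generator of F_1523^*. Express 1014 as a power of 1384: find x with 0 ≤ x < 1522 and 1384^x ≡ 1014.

809

Baby-step giant-step with m = ceil(sqrt(1522)) = 40.
Baby table (1384^j mod 1523 for j=0..39):
  0:1  1:1384  2:1045  3:953  4:34  5:1366  6:501  7:419
  8:1156  9:754  10:281  11:539  12:1229  13:1268  14:416  15:50
  16:665  17:468  18:437  19:177  20:1288  21:682  22:1151  23:1449
  24:1148  25:343  26:1059  27:530  28:957  29:1001  30:977  31:1267
  32:555  33:528  34:1235  35:434  36:594  37:1199  38:869  39:1049
Giant step factor: 1384^(-40) ≡ 867 (mod 1523).
Scan 1014·867^i mod 1523 for i = 0, 1, …:
  i=0: 1014   i=1: 367   i=2: 1405   i=3: 1258
  i=4: 218   i=5: 154   i=6: 1017   i=7: 1445
  i=8: 909   i=9: 712     …   i=19: 830
  i=20: 754
Match at i=20, j=9: x = 20·40 + 9 = 809.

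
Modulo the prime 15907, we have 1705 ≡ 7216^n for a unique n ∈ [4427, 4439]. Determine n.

Compute 7216^4427 mod 15907 = 6214, then multiply by 7216 repeatedly:
  7216^4427=6214  7216^4428=14298  7216^4429=1566  7216^4430=6286  7216^4431=8919
  7216^4432=15689  7216^4433=1705
Found 1705 at exponent 4433.

4433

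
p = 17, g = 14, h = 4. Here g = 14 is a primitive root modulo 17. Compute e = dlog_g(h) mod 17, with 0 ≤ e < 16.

12

Successive powers of 14 modulo 17:
  14^0=1  14^1=14  14^2=9  14^3=7  14^4=13  14^5=12
  14^6=15  14^7=6  14^8=16  14^9=3  14^10=8  14^11=10
  14^12=4
So 14^12 ≡ 4 (mod 17), giving e = 12.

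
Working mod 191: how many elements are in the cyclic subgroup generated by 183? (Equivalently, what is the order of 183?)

190

The order of 183 must divide p − 1 = 190 = 2 · 5 · 19.
Divisors: 1, 2, 5, 10, 19, 38, 95, 190.
Check each in increasing order: 183^1 ≡ 183;  183^2 ≡ 64;  183^5 ≡ 84;  183^10 ≡ 180;  183^19 ≡ 152;  183^38 ≡ 184;  183^95 ≡ 190;  183^190 ≡ 1.
Smallest exponent giving 1 is 190.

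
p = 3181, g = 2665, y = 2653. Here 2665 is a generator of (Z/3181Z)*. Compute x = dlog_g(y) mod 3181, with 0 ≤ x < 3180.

305

Baby-step giant-step with m = ceil(sqrt(3180)) = 57.
Baby table (2665^j mod 3181 for j=0..56):
  0:1  1:2665  2:2233  3:2475  4:1662  5:1278  6:2200  7:417
  8:1136  9:2309  10:1431  11:2777  12:1699  13:1272  14:2115  15:2924
  16:2191  17:1880  18:125  19:2301  20:2378  21:818  22:985  23:700
  24:1434  25:1229  26:2036  27:2335  28:739  29:396  30:2429  31:3131
  32:352  33:2866  34:309  35:2787  36:2901  37:1335  38:1417  39:458
  40:2247  41:1613  42:1114  43:937  44:20  45:2404  46:126  47:1785
  48:1430  49:112  50:2647  51:1978  52:453  53:1646  54:3172  55:1463
  56:2170
Giant step factor: 2665^(-57) ≡ 1988 (mod 3181).
Scan 2653·1988^i mod 3181 for i = 0, 1, …:
  i=0: 2653   i=1: 66   i=2: 787   i=3: 2685
  i=4: 62   i=5: 2378
Match at i=5, j=20: x = 5·57 + 20 = 305.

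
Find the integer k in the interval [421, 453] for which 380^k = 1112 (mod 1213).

426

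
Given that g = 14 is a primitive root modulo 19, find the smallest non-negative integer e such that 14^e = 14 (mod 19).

1

Successive powers of 14 modulo 19:
  14^0=1  14^1=14
So 14^1 ≡ 14 (mod 19), giving e = 1.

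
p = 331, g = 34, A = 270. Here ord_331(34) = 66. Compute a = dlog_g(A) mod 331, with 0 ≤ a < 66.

12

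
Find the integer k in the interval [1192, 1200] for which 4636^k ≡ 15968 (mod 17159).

1194

Compute 4636^1192 mod 17159 = 11293, then multiply by 4636 repeatedly:
  4636^1192=11293  4636^1193=2239  4636^1194=15968
Found 15968 at exponent 1194.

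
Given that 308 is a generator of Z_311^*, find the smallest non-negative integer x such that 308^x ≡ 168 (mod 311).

110

Baby-step giant-step with m = ceil(sqrt(310)) = 18.
Baby table (308^j mod 311 for j=0..17):
  0:1  1:308  2:9  3:284  4:81  5:68  6:107  7:301
  8:30  9:221  10:270  11:123  12:253  13:174  14:100  15:11
  16:278  17:99
Giant step factor: 308^(-18) ≡ 200 (mod 311).
Scan 168·200^i mod 311 for i = 0, 1, …:
  i=0: 168   i=1: 12   i=2: 223   i=3: 127
  i=4: 209   i=5: 126   i=6: 9
Match at i=6, j=2: x = 6·18 + 2 = 110.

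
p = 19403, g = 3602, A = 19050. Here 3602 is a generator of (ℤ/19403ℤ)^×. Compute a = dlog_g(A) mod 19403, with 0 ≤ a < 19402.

Baby-step giant-step with m = ceil(sqrt(19402)) = 140.
Baby table (3602^j mod 19403 for j=0..139):
  0:1  1:3602  2:13200  3:9050  4:1060  5:15132  6:2437  7:7918
  8:17629  9:13042  10:2621  11:10984  12:1651  13:9584  14:3631  15:1240
  16:3790  17:11271  18:7066  19:14399  20:979  21:14415  22:402  23:12182
  24:9381  25:9739  26:18657  27:9925  28:9524  29:944  30:4763  31:4074
  32:5880  33:11087  34:4000  35:10974  36:4437  37:13405  38:10146  39:10043
  40:7694  41:6304  42:5498  43:12736  44:6380  45:7608  46:6980  47:15075
  48:10556  49:12235  50:6257  51:10831  52:13232  53:7896  54:15997  55:13687
  56:16954  57:7067  58:18001  59:14179  60:4062  61:1462  62:7911  63:11818
  64:17657  65:16883  66:3564  67:12145  68:11928  69:6414  70:13658  71:9511
  72:12327  73:7790  74:2842  75:11503  76:8401  77:11125  78:5055  79:8096
  80:18486  81:14879  82:3072  83:5634  84:17533  85:16504  86:16019  87:15319
  88:16309  89:12137  90:2515  91:17232  92:18870  93:1031  94:7689  95:7697
  96:17110  97:6292  98:1080  99:9560  100:14198  101:14291  102:23  103:5234
  104:12555  105:14120  106:4977  107:18185  108:17245  109:7487  110:17407  111:8921
  112:2074  113:393  114:18570  115:6999  116:5901  117:9117  118:9558  119:6994
  120:7294  121:1326  122:3114  123:1694  124:9246  125:8544  126:2330  127:10564
  128:2245  129:14842  130:5619  131:2309  132:12534  133:16090  134:18822  135:2762
  136:14388  137:163  138:5036  139:17270
Giant step factor: 3602^(-140) ≡ 8066 (mod 19403).
Scan 19050·8066^i mod 19403 for i = 0, 1, …:
  i=0: 19050   i=1: 4943   i=2: 16476   i=3: 4269
  i=4: 12832   i=5: 7310   i=6: 16146   i=7: 700
  i=8: 19330   i=9: 12675     …   i=49: 6401
  i=50: 18486
Match at i=50, j=80: a = 50·140 + 80 = 7080.

7080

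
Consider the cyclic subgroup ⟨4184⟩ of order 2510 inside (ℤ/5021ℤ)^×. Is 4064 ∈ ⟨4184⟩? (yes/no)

no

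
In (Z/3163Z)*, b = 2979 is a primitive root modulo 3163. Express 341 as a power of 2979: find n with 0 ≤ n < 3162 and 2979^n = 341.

367

Baby-step giant-step with m = ceil(sqrt(3162)) = 57.
Baby table (2979^j mod 3163 for j=0..56):
  0:1  1:2979  2:2226  3:1606  4:1818  5:766  6:1391  7:259
  8:2952  9:868  10:1601  11:2738  12:2288  13:2850  14:658  15:2285
  16:239  17:306  18:630  19:1111  20:1171  21:2783  22:334  23:1804
  24:179  25:1857  26:3079  27:2804  28:2796  29:1105  30:2275  31:2079
  32:187  33:385  34:1909  35:3000  36:1525  37:907  38:751  39:988
  40:1662  41:1003  42:2065  43:2763  44:851  45:1566  46:2852  47:290
  48:411  49:288  50:779  51:2162  52:730  53:1689  54:2361  55:2070
  56:1843
Giant step factor: 2979^(-57) ≡ 1565 (mod 3163).
Scan 341·1565^i mod 3163 for i = 0, 1, …:
  i=0: 341   i=1: 2281   i=2: 1901   i=3: 1845
  i=4: 2769   i=5: 175   i=6: 1857
Match at i=6, j=25: n = 6·57 + 25 = 367.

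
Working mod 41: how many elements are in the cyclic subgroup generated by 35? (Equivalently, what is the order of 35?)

The order of 35 must divide p − 1 = 40 = 2^3 · 5.
Divisors: 1, 2, 4, 5, 8, 10, 20, 40.
Check each in increasing order: 35^1 ≡ 35;  35^2 ≡ 36;  35^4 ≡ 25;  35^5 ≡ 14;  35^8 ≡ 10;  35^10 ≡ 32;  35^20 ≡ 40;  35^40 ≡ 1.
Smallest exponent giving 1 is 40.

40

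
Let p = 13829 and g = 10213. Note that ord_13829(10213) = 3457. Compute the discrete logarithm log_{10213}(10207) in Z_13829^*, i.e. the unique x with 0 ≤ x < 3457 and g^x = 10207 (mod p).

3270

Baby-step giant-step with m = ceil(sqrt(3457)) = 59.
Baby table (10213^j mod 13829 for j=0..58):
  0:1  1:10213  2:7051  3:4260  4:1346  5:672  6:3952  7:8754
  8:117  9:5627  10:9056  11:576  12:5363  13:9479  14:6027  15:872
  16:13689  17:8396  18:8548  19:12076  20:5166  21:2723  22:13709  23:5221
  24:11278  25:473  26:4428  27:2334  28:9775  29:524  30:13618  31:2381
  32:5771  33:25  34:6403  35:10327  36:9697  37:5992  38:2971  39:1997
  40:11415  41:2925  42:2385  43:5136  44:571  45:9614  46:1882  47:12385
  48:7971  49:10329  50:2465  51:6265  52:11491  53:4689  54:12759  55:10829
  56:6064  57:5370  58:11825
Giant step factor: 10213^(-59) ≡ 3864 (mod 13829).
Scan 10207·3864^i mod 13829 for i = 0, 1, …:
  i=0: 10207   i=1: 13369   i=2: 6501   i=3: 6400
  i=4: 3348   i=5: 6557   i=6: 1520   i=7: 9784
  i=8: 10719   i=9: 361     …   i=54: 4506
  i=55: 473
Match at i=55, j=25: x = 55·59 + 25 = 3270.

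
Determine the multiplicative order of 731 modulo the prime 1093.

273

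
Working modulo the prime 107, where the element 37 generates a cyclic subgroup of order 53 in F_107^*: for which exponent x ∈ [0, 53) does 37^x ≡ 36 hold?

Baby-step giant-step with m = ceil(sqrt(53)) = 8.
Baby table (37^j mod 107 for j=0..7):
  0:1  1:37  2:85  3:42  4:56  5:39  6:52  7:105
Giant step factor: 37^(-8) ≡ 13 (mod 107).
Scan 36·13^i mod 107 for i = 0, 1, …:
  i=0: 36   i=1: 40   i=2: 92   i=3: 19
  i=4: 33   i=5: 1
Match at i=5, j=0: x = 5·8 + 0 = 40.

40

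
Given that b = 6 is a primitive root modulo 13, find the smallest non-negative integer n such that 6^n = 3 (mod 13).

Successive powers of 6 modulo 13:
  6^0=1  6^1=6  6^2=10  6^3=8  6^4=9  6^5=2
  6^6=12  6^7=7  6^8=3
So 6^8 ≡ 3 (mod 13), giving n = 8.

8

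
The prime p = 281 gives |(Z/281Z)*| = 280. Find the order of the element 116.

14

The order of 116 must divide p − 1 = 280 = 2^3 · 5 · 7.
Divisors: 1, 2, 4, 5, 7, 8, 10, 14, 20, 28, 35, 40, 56, 70, 140, 280.
Check each in increasing order: 116^1 ≡ 116;  116^2 ≡ 249;  116^4 ≡ 181;  116^5 ≡ 202;  116^7 ≡ 280;  116^8 ≡ 165;  116^10 ≡ 59;  116^14 ≡ 1.
Smallest exponent giving 1 is 14.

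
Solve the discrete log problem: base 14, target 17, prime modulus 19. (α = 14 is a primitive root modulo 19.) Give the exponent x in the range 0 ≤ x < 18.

Successive powers of 14 modulo 19:
  14^0=1  14^1=14  14^2=6  14^3=8  14^4=17
So 14^4 ≡ 17 (mod 19), giving x = 4.

4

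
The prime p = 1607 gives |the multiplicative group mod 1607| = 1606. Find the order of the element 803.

The order of 803 must divide p − 1 = 1606 = 2 · 11 · 73.
Divisors: 1, 2, 11, 22, 73, 146, 803, 1606.
Check each in increasing order: 803^1 ≡ 803;  803^2 ≡ 402;  803^11 ≡ 696;  803^22 ≡ 709;  803^73 ≡ 85;  803^146 ≡ 797;  803^803 ≡ 1606;  803^1606 ≡ 1.
Smallest exponent giving 1 is 1606.

1606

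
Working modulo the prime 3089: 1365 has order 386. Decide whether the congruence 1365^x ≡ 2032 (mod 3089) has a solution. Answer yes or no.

yes

2032 ∈ ⟨1365⟩ iff 2032^386 ≡ 1 (mod 3089), since |⟨1365⟩| = 386.
2032^386 mod 3089 = 1.
Since 1 = 1, 2032 lies in the subgroup.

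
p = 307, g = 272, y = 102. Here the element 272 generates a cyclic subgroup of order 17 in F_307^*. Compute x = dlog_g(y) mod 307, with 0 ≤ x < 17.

15

Successive powers of 272 modulo 307:
  272^0=1  272^1=272  272^2=304  272^3=105  272^4=9  272^5=299
  272^6=280  272^7=24  272^8=81  272^9=235  272^10=64  272^11=216
  272^12=115  272^13=273  272^14=269  272^15=102
So 272^15 ≡ 102 (mod 307), giving x = 15.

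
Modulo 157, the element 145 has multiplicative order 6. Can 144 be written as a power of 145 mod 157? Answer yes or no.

yes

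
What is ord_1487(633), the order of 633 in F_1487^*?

743

The order of 633 must divide p − 1 = 1486 = 2 · 743.
Divisors: 1, 2, 743, 1486.
Check each in increasing order: 633^1 ≡ 633;  633^2 ≡ 686;  633^743 ≡ 1.
Smallest exponent giving 1 is 743.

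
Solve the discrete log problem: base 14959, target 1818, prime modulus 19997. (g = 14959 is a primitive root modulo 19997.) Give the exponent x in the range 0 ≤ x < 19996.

10021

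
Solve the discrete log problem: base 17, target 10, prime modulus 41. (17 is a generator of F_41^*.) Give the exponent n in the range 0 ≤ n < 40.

Successive powers of 17 modulo 41:
  17^0=1  17^1=17  17^2=2  17^3=34  17^4=4  17^5=27
  17^6=8  17^7=13  17^8=16  17^9=26  17^10=32  17^11=11
  17^12=23  17^13=22  17^14=5  17^15=3  17^16=10
So 17^16 ≡ 10 (mod 41), giving n = 16.

16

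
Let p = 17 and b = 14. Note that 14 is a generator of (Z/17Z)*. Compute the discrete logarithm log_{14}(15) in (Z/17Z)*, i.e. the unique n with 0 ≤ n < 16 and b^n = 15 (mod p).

6

Successive powers of 14 modulo 17:
  14^0=1  14^1=14  14^2=9  14^3=7  14^4=13  14^5=12
  14^6=15
So 14^6 ≡ 15 (mod 17), giving n = 6.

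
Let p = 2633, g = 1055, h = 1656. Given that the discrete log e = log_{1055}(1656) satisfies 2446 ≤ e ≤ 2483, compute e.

2471

Compute 1055^2446 mod 2633 = 709, then multiply by 1055 repeatedly:
  1055^2446=709  1055^2447=223  1055^2448=928  1055^2449=2197  1055^2450=795
  1055^2451=1431  1055^2452=996  1055^2453=213  1055^2454=910  1055^2455=1638
  1055^2456=842  1055^2457=989  1055^2458=727  1055^2459=782  1055^2460=881
  1055^2461=6  1055^2462=1064  1055^2463=862  1055^2464=1025  1055^2465=1845
  1055^2466=688  1055^2467=1765  1055^2468=544  1055^2469=2559  1055^2470=920
  1055^2471=1656
Found 1656 at exponent 2471.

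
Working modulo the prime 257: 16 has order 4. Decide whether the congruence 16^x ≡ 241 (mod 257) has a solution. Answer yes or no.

241 ∈ ⟨16⟩ iff 241^4 ≡ 1 (mod 257), since |⟨16⟩| = 4.
241^4 mod 257 = 1.
Since 1 = 1, 241 lies in the subgroup.

yes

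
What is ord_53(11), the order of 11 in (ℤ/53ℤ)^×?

26

The order of 11 must divide p − 1 = 52 = 2^2 · 13.
Divisors: 1, 2, 4, 13, 26, 52.
Check each in increasing order: 11^1 ≡ 11;  11^2 ≡ 15;  11^4 ≡ 13;  11^13 ≡ 52;  11^26 ≡ 1.
Smallest exponent giving 1 is 26.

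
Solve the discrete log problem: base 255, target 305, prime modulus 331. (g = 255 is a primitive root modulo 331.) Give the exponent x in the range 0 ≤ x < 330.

41

Baby-step giant-step with m = ceil(sqrt(330)) = 19.
Baby table (255^j mod 331 for j=0..18):
  0:1  1:255  2:149  3:261  4:24  5:162  6:266  7:306
  8:245  9:247  10:95  11:62  12:253  13:301  14:294  15:164
  16:114  17:273  18:105
Giant step factor: 255^(-19) ≡ 285 (mod 331).
Scan 305·285^i mod 331 for i = 0, 1, …:
  i=0: 305   i=1: 203   i=2: 261
Match at i=2, j=3: x = 2·19 + 3 = 41.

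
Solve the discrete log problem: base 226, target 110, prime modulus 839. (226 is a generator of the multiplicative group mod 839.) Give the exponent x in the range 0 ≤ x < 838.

Baby-step giant-step with m = ceil(sqrt(838)) = 29.
Baby table (226^j mod 839 for j=0..28):
  0:1  1:226  2:736  3:214  4:541  5:611  6:490  7:831
  8:709  9:824  10:805  11:706  12:146  13:275  14:64  15:201
  16:120  17:272  18:225  19:510  20:317  21:327  22:70  23:718
  24:341  25:717  26:115  27:820  28:740
Giant step factor: 226^(-29) ≡ 418 (mod 839).
Scan 110·418^i mod 839 for i = 0, 1, …:
  i=0: 110   i=1: 674   i=2: 667   i=3: 258
  i=4: 452   i=5: 161   i=6: 178   i=7: 572
  i=8: 820
Match at i=8, j=27: x = 8·29 + 27 = 259.

259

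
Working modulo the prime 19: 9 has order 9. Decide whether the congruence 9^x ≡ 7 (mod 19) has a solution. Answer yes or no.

yes

⟨9⟩ has order 9; its elements mod 19 are {1, 4, 5, 6, 7, 9, 11, 16, 17}.
7 is in this set.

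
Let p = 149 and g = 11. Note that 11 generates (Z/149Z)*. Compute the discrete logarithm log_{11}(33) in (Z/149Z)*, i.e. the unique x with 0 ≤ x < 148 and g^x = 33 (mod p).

124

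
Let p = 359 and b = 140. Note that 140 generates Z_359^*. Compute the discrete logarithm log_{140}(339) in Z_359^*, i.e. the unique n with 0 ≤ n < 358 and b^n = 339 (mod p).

307

Baby-step giant-step with m = ceil(sqrt(358)) = 19.
Baby table (140^j mod 359 for j=0..18):
  0:1  1:140  2:214  3:163  4:203  5:59  6:3  7:61
  8:283  9:130  10:250  11:177  12:9  13:183  14:131  15:31
  16:32  17:172  18:27
Giant step factor: 140^(-19) ≡ 342 (mod 359).
Scan 339·342^i mod 359 for i = 0, 1, …:
  i=0: 339   i=1: 340   i=2: 323   i=3: 253
  i=4: 7   i=5: 240   i=6: 228   i=7: 73
  i=8: 195   i=9: 275     …   i=15: 96
  i=16: 163
Match at i=16, j=3: n = 16·19 + 3 = 307.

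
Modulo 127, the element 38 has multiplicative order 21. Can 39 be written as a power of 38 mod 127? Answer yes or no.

39 ∈ ⟨38⟩ iff 39^21 ≡ 1 (mod 127), since |⟨38⟩| = 21.
39^21 mod 127 = 20.
Since 20 ≠ 1, 39 does not lie in the subgroup.

no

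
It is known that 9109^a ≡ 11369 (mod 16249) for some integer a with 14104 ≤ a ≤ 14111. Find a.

14107

Compute 9109^14104 mod 16249 = 11157, then multiply by 9109 repeatedly:
  9109^14104=11157  9109^14105=7867  9109^14106=2413  9109^14107=11369
Found 11369 at exponent 14107.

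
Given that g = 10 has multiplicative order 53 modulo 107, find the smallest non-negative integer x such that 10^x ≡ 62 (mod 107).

Baby-step giant-step with m = ceil(sqrt(53)) = 8.
Baby table (10^j mod 107 for j=0..7):
  0:1  1:10  2:100  3:37  4:49  5:62  6:85  7:101
Giant step factor: 10^(-8) ≡ 41 (mod 107).
Scan 62·41^i mod 107 for i = 0, 1, …:
  i=0: 62
Match at i=0, j=5: x = 0·8 + 5 = 5.

5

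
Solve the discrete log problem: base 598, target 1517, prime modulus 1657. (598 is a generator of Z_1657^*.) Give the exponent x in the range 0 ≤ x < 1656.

Baby-step giant-step with m = ceil(sqrt(1656)) = 41.
Baby table (598^j mod 1657 for j=0..40):
  0:1  1:598  2:1349  3:1400  4:415  5:1277  6:1426  7:1050
  8:1554  9:1372  10:241  11:1616  12:337  13:1029  14:595  15:1212
  16:667  17:1186  18:32  19:909  20:86  21:61  22:24  23:1096
  24:893  25:460  26:18  27:822  28:1084  29:345  30:842  31:1445
  32:813  33:673  34:1460  35:1498  36:1024  37:919  38:1095  39:295
  40:768
Giant step factor: 598^(-41) ≡ 946 (mod 1657).
Scan 1517·946^i mod 1657 for i = 0, 1, …:
  i=0: 1517   i=1: 120   i=2: 844   i=3: 1407
  i=4: 451   i=5: 797   i=6: 27   i=7: 687
  i=8: 358   i=9: 640     …   i=21: 761
  i=22: 768
Match at i=22, j=40: x = 22·41 + 40 = 942.

942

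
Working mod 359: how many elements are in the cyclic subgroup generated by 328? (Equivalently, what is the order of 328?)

179

The order of 328 must divide p − 1 = 358 = 2 · 179.
Divisors: 1, 2, 179, 358.
Check each in increasing order: 328^1 ≡ 328;  328^2 ≡ 243;  328^179 ≡ 1.
Smallest exponent giving 1 is 179.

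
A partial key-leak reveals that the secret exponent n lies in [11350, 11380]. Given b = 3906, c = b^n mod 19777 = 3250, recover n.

11373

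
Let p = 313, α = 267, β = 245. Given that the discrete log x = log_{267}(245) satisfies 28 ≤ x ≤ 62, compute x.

45

Compute 267^28 mod 313 = 297, then multiply by 267 repeatedly:
  267^28=297  267^29=110  267^30=261  267^31=201  267^32=144
  267^33=262  267^34=155  267^35=69  267^36=269  267^37=146
  267^38=170  267^39=5  267^40=83  267^41=251  267^42=35
  267^43=268  267^44=192  267^45=245
Found 245 at exponent 45.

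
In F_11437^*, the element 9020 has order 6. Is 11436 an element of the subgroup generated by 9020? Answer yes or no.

11436 ∈ ⟨9020⟩ iff 11436^6 ≡ 1 (mod 11437), since |⟨9020⟩| = 6.
11436^6 mod 11437 = 1.
Since 1 = 1, 11436 lies in the subgroup.

yes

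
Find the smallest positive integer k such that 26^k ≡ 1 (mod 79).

The order of 26 must divide p − 1 = 78 = 2 · 3 · 13.
Divisors: 1, 2, 3, 6, 13, 26, 39, 78.
Check each in increasing order: 26^1 ≡ 26;  26^2 ≡ 44;  26^3 ≡ 38;  26^6 ≡ 22;  26^13 ≡ 23;  26^26 ≡ 55;  26^39 ≡ 1.
Smallest exponent giving 1 is 39.

39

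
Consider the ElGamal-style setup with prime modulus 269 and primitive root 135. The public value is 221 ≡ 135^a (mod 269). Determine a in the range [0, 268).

21

Baby-step giant-step with m = ceil(sqrt(268)) = 17.
Baby table (135^j mod 269 for j=0..16):
  0:1  1:135  2:202  3:101  4:185  5:227  6:248  7:124
  8:62  9:31  10:150  11:75  12:172  13:86  14:43  15:156
  16:78
Giant step factor: 135^(-17) ≡ 69 (mod 269).
Scan 221·69^i mod 269 for i = 0, 1, …:
  i=0: 221   i=1: 185
Match at i=1, j=4: a = 1·17 + 4 = 21.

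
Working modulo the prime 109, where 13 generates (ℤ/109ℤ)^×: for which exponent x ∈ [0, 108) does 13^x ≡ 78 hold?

Baby-step giant-step with m = ceil(sqrt(108)) = 11.
Baby table (13^j mod 109 for j=0..10):
  0:1  1:13  2:60  3:17  4:3  5:39  6:71  7:51
  8:9  9:8  10:104
Giant step factor: 13^(-11) ≡ 57 (mod 109).
Scan 78·57^i mod 109 for i = 0, 1, …:
  i=0: 78   i=1: 86   i=2: 106   i=3: 47
  i=4: 63   i=5: 103   i=6: 94   i=7: 17
Match at i=7, j=3: x = 7·11 + 3 = 80.

80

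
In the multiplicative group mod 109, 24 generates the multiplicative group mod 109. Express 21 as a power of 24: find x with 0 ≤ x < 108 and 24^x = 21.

44

Baby-step giant-step with m = ceil(sqrt(108)) = 11.
Baby table (24^j mod 109 for j=0..10):
  0:1  1:24  2:31  3:90  4:89  5:65  6:34  7:53
  8:73  9:8  10:83
Giant step factor: 24^(-11) ≡ 40 (mod 109).
Scan 21·40^i mod 109 for i = 0, 1, …:
  i=0: 21   i=1: 77   i=2: 28   i=3: 30
  i=4: 1
Match at i=4, j=0: x = 4·11 + 0 = 44.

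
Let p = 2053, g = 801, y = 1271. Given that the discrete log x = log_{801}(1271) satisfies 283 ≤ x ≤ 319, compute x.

291

Compute 801^283 mod 2053 = 1203, then multiply by 801 repeatedly:
  801^283=1203  801^284=746  801^285=123  801^286=2032  801^287=1656
  801^288=218  801^289=113  801^290=181  801^291=1271
Found 1271 at exponent 291.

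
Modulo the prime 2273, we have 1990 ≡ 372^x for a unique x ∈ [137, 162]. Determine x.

Compute 372^137 mod 2273 = 2028, then multiply by 372 repeatedly:
  372^137=2028  372^138=2053  372^139=2261  372^140=82  372^141=955
  372^142=672  372^143=2227  372^144=1072  372^145=1009  372^146=303
  372^147=1339  372^148=321  372^149=1216  372^150=25  372^151=208
  372^152=94  372^153=873  372^154=1990
Found 1990 at exponent 154.

154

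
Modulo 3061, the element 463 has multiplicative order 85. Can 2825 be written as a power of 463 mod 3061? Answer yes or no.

no

2825 ∈ ⟨463⟩ iff 2825^85 ≡ 1 (mod 3061), since |⟨463⟩| = 85.
2825^85 mod 3061 = 551.
Since 551 ≠ 1, 2825 does not lie in the subgroup.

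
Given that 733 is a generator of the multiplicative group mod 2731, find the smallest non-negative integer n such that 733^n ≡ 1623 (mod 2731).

Baby-step giant-step with m = ceil(sqrt(2730)) = 53.
Baby table (733^j mod 2731 for j=0..52):
  0:1  1:733  2:2013  3:789  4:2096  5:1546  6:2584  7:1489
  8:1768  9:1450  10:491  11:2142  12:2492  13:2328  14:2280  15:2599
  16:1560  17:1922  18:2361  19:1890  20:753  21:287  22:84  23:1490
  24:2501  25:732  26:1280  27:1507  28:1307  29:2181  30:1038  31:1636
  32:279  33:2413  34:1772  35:1651  36:350  37:2567  38:2683  39:319
  40:1692  41:362  42:439  43:2260  44:1594  45:2265  46:2528  47:1406
  48:1011  49:962  50:548  51:227  52:2531
Giant step factor: 733^(-53) ≡ 1378 (mod 2731).
Scan 1623·1378^i mod 2731 for i = 0, 1, …:
  i=0: 1623   i=1: 2536   i=2: 1659   i=3: 255
  i=4: 1822   i=5: 927   i=6: 2029   i=7: 2149
  i=8: 918   i=9: 551     …   i=43: 2625
  i=44: 1406
Match at i=44, j=47: n = 44·53 + 47 = 2379.

2379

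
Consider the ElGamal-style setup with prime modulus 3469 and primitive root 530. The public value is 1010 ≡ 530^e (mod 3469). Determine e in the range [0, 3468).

Baby-step giant-step with m = ceil(sqrt(3468)) = 59.
Baby table (530^j mod 3469 for j=0..58):
  0:1  1:530  2:3380  3:1396  4:983  5:640  6:2707  7:2013
  8:1907  9:1231  10:258  11:1449  12:1321  13:2861  14:377  15:2077
  16:1137  17:2473  18:2877  19:1919  20:653  21:2659  22:856  23:2710
  24:134  25:1640  26:1950  27:3207  28:3369  29:2504  30:1962  31:2629
  32:2301  33:1911  34:3351  35:3371  36:95  37:1784  38:1952  39:798
  40:3191  41:1827  42:459  43:440  44:777  45:2468  46:227  47:2364
  48:611  49:1213  50:1125  51:3051  52:476  53:2512  54:2733  55:1917
  56:3062  57:2837  58:1533
Giant step factor: 530^(-59) ≡ 387 (mod 3469).
Scan 1010·387^i mod 3469 for i = 0, 1, …:
  i=0: 1010   i=1: 2342   i=2: 945   i=3: 1470
  i=4: 3443   i=5: 345   i=6: 1693   i=7: 3019
  i=8: 2769   i=9: 3151     …   i=16: 966
  i=17: 2659
Match at i=17, j=21: e = 17·59 + 21 = 1024.

1024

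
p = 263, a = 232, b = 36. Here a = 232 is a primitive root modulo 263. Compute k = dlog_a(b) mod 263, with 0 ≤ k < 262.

96

Baby-step giant-step with m = ceil(sqrt(262)) = 17.
Baby table (232^j mod 263 for j=0..16):
  0:1  1:232  2:172  3:191  4:128  5:240  6:187  7:252
  8:78  9:212  10:3  11:170  12:253  13:47  14:121  15:194
  16:35
Giant step factor: 232^(-17) ≡ 255 (mod 263).
Scan 36·255^i mod 263 for i = 0, 1, …:
  i=0: 36   i=1: 238   i=2: 200   i=3: 241
  i=4: 176   i=5: 170
Match at i=5, j=11: k = 5·17 + 11 = 96.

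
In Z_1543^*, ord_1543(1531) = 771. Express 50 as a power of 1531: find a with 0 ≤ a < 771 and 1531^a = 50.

Baby-step giant-step with m = ceil(sqrt(771)) = 28.
Baby table (1531^j mod 1543 for j=0..27):
  0:1  1:1531  2:144  3:1358  4:677  5:1134  6:279  7:1281
  8:58  9:847  10:637  11:71  12:691  13:966  14:752  15:234
  16:278  17:1293  18:1457  19:1032  20:1503  21:480  22:412  23:1228
  24:694  25:930  26:1184  27:1222
Giant step factor: 1531^(-28) ≡ 1122 (mod 1543).
Scan 50·1122^i mod 1543 for i = 0, 1, …:
  i=0: 50   i=1: 552   i=2: 601   i=3: 31
  i=4: 836   i=5: 1391   i=6: 729   i=7: 148
  i=8: 955   i=9: 668     …   i=16: 496
  i=17: 1032
Match at i=17, j=19: a = 17·28 + 19 = 495.

495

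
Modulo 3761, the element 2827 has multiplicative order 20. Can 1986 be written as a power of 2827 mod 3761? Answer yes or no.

no

⟨2827⟩ has order 20; its elements mod 3761 are {1, 14, 196, 604, 806, 934, 1017, 1225, 1655, 1793, 1968, 2106, 2536, 2744, 2827, 2955, 3157, 3565, 3747, 3760}.
1986 is not in this set.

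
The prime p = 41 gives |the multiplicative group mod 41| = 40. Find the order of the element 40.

The order of 40 must divide p − 1 = 40 = 2^3 · 5.
Divisors: 1, 2, 4, 5, 8, 10, 20, 40.
Check each in increasing order: 40^1 ≡ 40;  40^2 ≡ 1.
Smallest exponent giving 1 is 2.

2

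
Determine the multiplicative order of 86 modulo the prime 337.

168

The order of 86 must divide p − 1 = 336 = 2^4 · 3 · 7.
Divisors: 1, 2, 3, 4, 6, 7, 8, 12, 14, 16, 21, 24, 28, 42, 48, 56, 84, 112, 168, 336.
Check each in increasing order: 86^1 ≡ 86;  86^2 ≡ 319;  86^3 ≡ 137;  86^4 ≡ 324;  86^6 ≡ 234;  86^7 ≡ 241;  86^8 ≡ 169;  86^12 ≡ 162;  86^14 ≡ 117;  86^16 ≡ 253;  86^21 ≡ 226;  86^24 ≡ 295;  86^28 ≡ 209;  86^42 ≡ 189;  86^48 ≡ 79;  86^56 ≡ 208;  86^84 ≡ 336;  86^112 ≡ 128;  86^168 ≡ 1.
Smallest exponent giving 1 is 168.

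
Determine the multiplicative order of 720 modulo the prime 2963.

2962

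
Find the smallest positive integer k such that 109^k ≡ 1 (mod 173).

The order of 109 must divide p − 1 = 172 = 2^2 · 43.
Divisors: 1, 2, 4, 43, 86, 172.
Check each in increasing order: 109^1 ≡ 109;  109^2 ≡ 117;  109^4 ≡ 22;  109^43 ≡ 1.
Smallest exponent giving 1 is 43.

43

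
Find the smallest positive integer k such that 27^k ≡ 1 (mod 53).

52

The order of 27 must divide p − 1 = 52 = 2^2 · 13.
Divisors: 1, 2, 4, 13, 26, 52.
Check each in increasing order: 27^1 ≡ 27;  27^2 ≡ 40;  27^4 ≡ 10;  27^13 ≡ 23;  27^26 ≡ 52;  27^52 ≡ 1.
Smallest exponent giving 1 is 52.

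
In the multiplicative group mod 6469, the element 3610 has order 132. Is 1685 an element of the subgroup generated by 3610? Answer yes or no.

no

1685 ∈ ⟨3610⟩ iff 1685^132 ≡ 1 (mod 6469), since |⟨3610⟩| = 132.
1685^132 mod 6469 = 2215.
Since 2215 ≠ 1, 1685 does not lie in the subgroup.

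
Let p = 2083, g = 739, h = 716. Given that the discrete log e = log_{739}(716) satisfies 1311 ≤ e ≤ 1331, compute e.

Compute 739^1311 mod 2083 = 1446, then multiply by 739 repeatedly:
  739^1311=1446  739^1312=15  739^1313=670  739^1314=1459  739^1315=1290
  739^1316=1379  739^1317=494  739^1318=541  739^1319=1946  739^1320=824
  739^1321=700  739^1322=716
Found 716 at exponent 1322.

1322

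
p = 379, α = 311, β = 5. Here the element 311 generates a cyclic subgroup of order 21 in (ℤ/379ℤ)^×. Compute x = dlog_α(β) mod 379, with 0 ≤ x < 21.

19

Successive powers of 311 modulo 379:
  311^0=1  311^1=311  311^2=76  311^3=138  311^4=91  311^5=255
  311^6=94  311^7=51  311^8=322  311^9=86  311^10=216  311^11=93
  311^12=119  311^13=246  311^14=327  311^15=125  311^16=217  311^17=25
  311^18=195  311^19=5
So 311^19 ≡ 5 (mod 379), giving x = 19.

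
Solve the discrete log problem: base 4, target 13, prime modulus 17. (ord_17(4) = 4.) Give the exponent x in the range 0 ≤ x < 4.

3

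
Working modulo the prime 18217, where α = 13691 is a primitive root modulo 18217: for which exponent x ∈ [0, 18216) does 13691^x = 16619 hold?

Baby-step giant-step with m = ceil(sqrt(18216)) = 135.
Baby table (13691^j mod 18217 for j=0..134):
  0:1  1:13691  2:8768  3:10875  4:2084  5:4222  6:861  7:1552
  8:7410  9:18054  10:9058  11:9959  12:12641  13:6431  14:4060  15:5393
  16:2062  17:12709  18:8352  19:17340  20:16213  21:16255  22:8333  23:12249
  24:13574  25:10017  26:5171  27:4899  28:15432  29:16963  30:10117  31:7996
  32:7283  33:9912  34:6759  35:13326  36:3011  37:16747  38:4015  39:8676
  40:8276  41:15193  42:5657  43:9520  44:13902  45:1066  46:2789  47:1367
  48:6738  49:17287  50:1053  51:6976  52:14902  53:11099  54:8412  55:818
  56:14000  57:12943  58:5854  59:10531  60:10583  61:12052  62:12563  63:13336
  64:12402  65:13342  66:3463  67:11299  68:14062  69:5586  70:2960  71:10752
  72:12272  73:561  74:11294  75:258  76:16397  77:3236  78:332  79:9379
  80:14473  81:3534  82:17859  83:17212  84:12597  85:5188  86:825  87:535
  88:1451  89:9111  90:6902  91:3703  92:18079  93:5210  94:10555  95:11261
  96:3880  97:308  98:8701  99:4428  100:15789  101:4277  102:6969  103:10150
  104:4374  105:5155  106:4447  107:2663  108:6916  109:13207  110:13312  111:11724
  112:3297  113:15718  114:15934  115:3819  116:3139  117:2146  118:15082  119:16184
  120:1773  121:9099  122:6563  123:7789  124:15098  125:16636  126:14542  127:929
  128:3473  129:2473  130:10657  131:5034  132:5583  133:16538  134:2665
Giant step factor: 13691^(-135) ≡ 8810 (mod 18217).
Scan 16619·8810^i mod 18217 for i = 0, 1, …:
  i=0: 16619   i=1: 3361   i=2: 7785   i=3: 17062
  i=4: 7753   i=5: 8397   i=6: 16550   i=7: 14849
  i=8: 3413   i=9: 10480     …   i=48: 6847
  i=49: 5583
Match at i=49, j=132: x = 49·135 + 132 = 6747.

6747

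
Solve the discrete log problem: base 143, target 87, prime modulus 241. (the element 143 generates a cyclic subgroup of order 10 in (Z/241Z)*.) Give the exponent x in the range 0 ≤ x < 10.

Successive powers of 143 modulo 241:
  143^0=1  143^1=143  143^2=205  143^3=154  143^4=91  143^5=240
  143^6=98  143^7=36  143^8=87
So 143^8 ≡ 87 (mod 241), giving x = 8.

8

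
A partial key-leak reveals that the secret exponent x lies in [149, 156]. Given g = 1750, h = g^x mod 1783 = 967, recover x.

Compute 1750^149 mod 1783 = 692, then multiply by 1750 repeatedly:
  1750^149=692  1750^150=343  1750^151=1162  1750^152=880  1750^153=1271
  1750^154=849  1750^155=511  1750^156=967
Found 967 at exponent 156.

156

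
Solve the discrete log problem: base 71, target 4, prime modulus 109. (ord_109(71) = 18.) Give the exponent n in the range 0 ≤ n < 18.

7

Successive powers of 71 modulo 109:
  71^0=1  71^1=71  71^2=27  71^3=64  71^4=75  71^5=93
  71^6=63  71^7=4
So 71^7 ≡ 4 (mod 109), giving n = 7.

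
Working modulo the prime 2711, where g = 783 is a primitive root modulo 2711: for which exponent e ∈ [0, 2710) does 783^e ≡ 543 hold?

1340

Baby-step giant-step with m = ceil(sqrt(2710)) = 53.
Baby table (783^j mod 2711 for j=0..52):
  0:1  1:783  2:403  3:1073  4:2460  5:1370  6:1865  7:1777
  8:648  9:427  10:888  11:1288  12:12  13:1263  14:2125  15:2032
  16:2410  17:174  18:692  19:2347  20:2354  21:2413  22:2523  23:1901
  24:144  25:1601  26:1101  27:2696  28:1810  29:2088  30:171  31:1054
  32:1138  33:1846  34:455  35:1124  36:1728  37:235  38:2368  39:2531
  40:32  41:657  42:2052  43:1804  44:101  45:464  46:38  47:2644
  48:1759  49:109  50:1306  51:551  52:384
Giant step factor: 783^(-53) ≡ 871 (mod 2711).
Scan 543·871^i mod 2711 for i = 0, 1, …:
  i=0: 543   i=1: 1239   i=2: 191   i=3: 990
  i=4: 192   i=5: 1861   i=6: 2464   i=7: 1743
  i=8: 2704   i=9: 2036     …   i=24: 989
  i=25: 2032
Match at i=25, j=15: e = 25·53 + 15 = 1340.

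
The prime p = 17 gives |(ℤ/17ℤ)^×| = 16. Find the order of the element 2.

8

The order of 2 must divide p − 1 = 16 = 2^4.
Divisors: 1, 2, 4, 8, 16.
Check each in increasing order: 2^1 ≡ 2;  2^2 ≡ 4;  2^4 ≡ 16;  2^8 ≡ 1.
Smallest exponent giving 1 is 8.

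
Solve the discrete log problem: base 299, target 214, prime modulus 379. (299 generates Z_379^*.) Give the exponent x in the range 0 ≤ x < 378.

Baby-step giant-step with m = ceil(sqrt(378)) = 20.
Baby table (299^j mod 379 for j=0..19):
  0:1  1:299  2:336  3:29  4:333  5:269  6:83  7:182
  8:221  9:133  10:351  11:345  12:67  13:325  14:151  15:48
  16:329  17:210  18:255  19:66
Giant step factor: 299^(-20) ≡ 277 (mod 379).
Scan 214·277^i mod 379 for i = 0, 1, …:
  i=0: 214   i=1: 154   i=2: 210
Match at i=2, j=17: x = 2·20 + 17 = 57.

57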